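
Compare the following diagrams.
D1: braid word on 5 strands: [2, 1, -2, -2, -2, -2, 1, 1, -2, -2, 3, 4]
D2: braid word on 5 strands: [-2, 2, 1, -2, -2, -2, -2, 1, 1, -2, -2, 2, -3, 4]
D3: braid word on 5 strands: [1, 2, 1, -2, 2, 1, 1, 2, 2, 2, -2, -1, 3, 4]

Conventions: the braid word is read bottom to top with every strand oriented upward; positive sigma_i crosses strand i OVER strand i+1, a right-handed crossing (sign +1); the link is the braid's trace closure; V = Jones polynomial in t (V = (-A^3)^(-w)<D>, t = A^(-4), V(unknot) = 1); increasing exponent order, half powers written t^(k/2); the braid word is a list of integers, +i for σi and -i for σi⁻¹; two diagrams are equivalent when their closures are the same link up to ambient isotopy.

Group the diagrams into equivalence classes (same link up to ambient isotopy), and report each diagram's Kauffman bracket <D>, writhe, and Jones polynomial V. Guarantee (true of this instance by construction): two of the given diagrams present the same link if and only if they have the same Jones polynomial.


equivalence classes: {D1, D2} | {D3}
D1 (bracket -A^-8 + 2A^-4 - 2 + 4A^4 - 4A^8 + 4A^12 - 3A^16 + 2A^20 - A^24; 12 crossings at w = 0): V = -t^-6 + 2t^-5 - 3t^-4 + 4t^-3 - 4t^-2 + 4t^-1 - 2 + 2t - t^2
V(D2) = -t^-6 + 2t^-5 - 3t^-4 + 4t^-3 - 4t^-2 + 4t^-1 - 2 + 2t - t^2  (w -2, c 14, <D> = -A^-14 + 2A^-10 - 2A^-6 + 4A^-2 - 4A^2 + 4A^6 - 3A^10 + 2A^14 - A^18)
V(D3) = t^2 + 2t^4 - 2t^5 + t^6 - 2t^7 + t^8  [14 crossings, <D> = A^-8 - 2A^-4 + 1 - 2A^4 + 2A^8 + A^16, w = +8]
key observation: comparing 3 Jones polynomials yields 2 groups


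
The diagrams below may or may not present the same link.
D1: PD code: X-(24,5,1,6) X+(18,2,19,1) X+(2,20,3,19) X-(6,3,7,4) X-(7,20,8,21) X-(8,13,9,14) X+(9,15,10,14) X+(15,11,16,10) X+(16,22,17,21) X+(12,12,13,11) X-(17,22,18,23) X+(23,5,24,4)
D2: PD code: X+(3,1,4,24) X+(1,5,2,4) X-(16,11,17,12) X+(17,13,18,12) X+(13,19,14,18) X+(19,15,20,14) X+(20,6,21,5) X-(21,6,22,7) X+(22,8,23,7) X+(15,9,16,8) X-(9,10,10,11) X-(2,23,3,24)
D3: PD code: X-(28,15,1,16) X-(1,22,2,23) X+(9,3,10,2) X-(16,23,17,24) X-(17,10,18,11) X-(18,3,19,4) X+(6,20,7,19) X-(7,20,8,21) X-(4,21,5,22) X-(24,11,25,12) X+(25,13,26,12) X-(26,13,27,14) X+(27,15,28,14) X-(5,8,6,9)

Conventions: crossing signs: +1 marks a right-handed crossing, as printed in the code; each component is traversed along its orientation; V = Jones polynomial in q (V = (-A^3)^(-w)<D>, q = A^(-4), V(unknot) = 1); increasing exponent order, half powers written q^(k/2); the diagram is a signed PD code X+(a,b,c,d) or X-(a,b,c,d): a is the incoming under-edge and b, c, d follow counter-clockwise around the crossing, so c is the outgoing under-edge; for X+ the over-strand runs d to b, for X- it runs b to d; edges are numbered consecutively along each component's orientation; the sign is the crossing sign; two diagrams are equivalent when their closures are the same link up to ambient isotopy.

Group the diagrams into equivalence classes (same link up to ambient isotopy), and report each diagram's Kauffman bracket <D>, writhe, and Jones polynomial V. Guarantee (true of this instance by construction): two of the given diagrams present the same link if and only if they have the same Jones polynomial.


classes: {D1} | {D2} | {D3}
V(D1) = 1  [12 crossings, <D> = A^6, w = +2]
V(D2) = q + q^3 - q^4  (w +4, c 12, <D> = -A^-4 + 1 + A^8)
V(D3) = -q^-6 + q^-5 - q^-4 + 2q^-3 - q^-2 + q^-1  (w -6, c 14, <D> = A^-14 - A^-10 + 2A^-6 - A^-2 + A^2 - A^6)
insight: 3 values of V(q) split the 3 diagrams


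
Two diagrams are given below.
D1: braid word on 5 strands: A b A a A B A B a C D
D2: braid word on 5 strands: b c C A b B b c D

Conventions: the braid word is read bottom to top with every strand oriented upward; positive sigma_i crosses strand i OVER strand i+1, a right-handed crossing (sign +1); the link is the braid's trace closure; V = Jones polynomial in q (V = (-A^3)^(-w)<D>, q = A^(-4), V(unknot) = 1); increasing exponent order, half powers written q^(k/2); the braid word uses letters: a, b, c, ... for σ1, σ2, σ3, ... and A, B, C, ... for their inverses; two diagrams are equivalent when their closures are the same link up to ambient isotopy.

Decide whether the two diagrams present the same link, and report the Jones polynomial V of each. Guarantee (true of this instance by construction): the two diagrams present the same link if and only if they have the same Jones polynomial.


equivalent: no
D1 (bracket A^-13 + A^-5; 11 crossings at w = -5): V = -q^(-5/2) - q^(-1/2)
D2 (bracket A^-7 + A; 9 crossings at w = +1): V = -q^(1/2) - q^(5/2)
key observation: 2 classes among 2 diagrams; unequal V(q) rules out equality


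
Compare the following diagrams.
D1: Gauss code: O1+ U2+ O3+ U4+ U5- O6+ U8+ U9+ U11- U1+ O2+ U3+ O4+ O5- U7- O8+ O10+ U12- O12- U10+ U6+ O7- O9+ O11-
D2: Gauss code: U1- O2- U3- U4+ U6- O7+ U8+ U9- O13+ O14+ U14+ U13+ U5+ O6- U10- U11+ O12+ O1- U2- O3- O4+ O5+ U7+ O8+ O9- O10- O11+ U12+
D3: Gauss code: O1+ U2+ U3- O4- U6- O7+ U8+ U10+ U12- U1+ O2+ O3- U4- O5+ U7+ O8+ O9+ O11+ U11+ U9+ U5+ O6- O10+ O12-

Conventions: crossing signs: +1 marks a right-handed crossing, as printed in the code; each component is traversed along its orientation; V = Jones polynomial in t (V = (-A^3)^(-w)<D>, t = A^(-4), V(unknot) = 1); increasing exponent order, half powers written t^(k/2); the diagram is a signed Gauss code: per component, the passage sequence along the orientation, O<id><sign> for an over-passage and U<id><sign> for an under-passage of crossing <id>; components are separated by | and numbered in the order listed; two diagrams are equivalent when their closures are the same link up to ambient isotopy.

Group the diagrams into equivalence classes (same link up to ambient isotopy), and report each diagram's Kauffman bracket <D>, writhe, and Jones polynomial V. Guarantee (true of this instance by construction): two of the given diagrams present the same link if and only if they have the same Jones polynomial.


classes: {D1} | {D2} | {D3}
V(D1) = t - t^2 + 2t^3 - t^4 + t^5 - t^6  [12 crossings, <D> = -A^-12 + A^-8 - A^-4 + 2 - A^4 + A^8, w = +4]
V(D2) = t^-2 - t^-1 + 1 - t + t^2  [14 crossings, <D> = A^-2 - A^2 + A^6 - A^10 + A^14, w = +2]
D3 (bracket -A^-4 + 1 + A^8; 12 crossings at w = +4): V = t + t^3 - t^4
note: comparing 3 Jones polynomials yields 3 groups


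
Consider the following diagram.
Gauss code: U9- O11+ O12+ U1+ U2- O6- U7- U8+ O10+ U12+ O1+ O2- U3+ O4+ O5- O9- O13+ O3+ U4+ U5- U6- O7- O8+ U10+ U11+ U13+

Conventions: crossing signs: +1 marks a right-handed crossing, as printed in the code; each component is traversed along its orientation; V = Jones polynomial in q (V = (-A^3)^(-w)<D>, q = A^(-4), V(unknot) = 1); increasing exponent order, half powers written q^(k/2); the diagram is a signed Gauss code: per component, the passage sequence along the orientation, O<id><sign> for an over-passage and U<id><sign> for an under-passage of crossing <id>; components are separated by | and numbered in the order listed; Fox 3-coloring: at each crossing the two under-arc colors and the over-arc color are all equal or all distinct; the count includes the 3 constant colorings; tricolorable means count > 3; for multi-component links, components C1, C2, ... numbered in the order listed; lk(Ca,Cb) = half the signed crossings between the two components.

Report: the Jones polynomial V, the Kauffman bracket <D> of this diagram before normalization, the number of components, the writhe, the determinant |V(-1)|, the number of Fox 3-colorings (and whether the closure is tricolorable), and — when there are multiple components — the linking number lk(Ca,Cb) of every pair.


Jones polynomial: V(q) = 1
<D> = -A^9; writhe +3
components 1, writhe +3 (13 crossings)
3-colorings: 3 of 3^13, det 1 — not tricolorable
note: |V(-1)| = 1: so not tricolorable, since 3 does not divide 1


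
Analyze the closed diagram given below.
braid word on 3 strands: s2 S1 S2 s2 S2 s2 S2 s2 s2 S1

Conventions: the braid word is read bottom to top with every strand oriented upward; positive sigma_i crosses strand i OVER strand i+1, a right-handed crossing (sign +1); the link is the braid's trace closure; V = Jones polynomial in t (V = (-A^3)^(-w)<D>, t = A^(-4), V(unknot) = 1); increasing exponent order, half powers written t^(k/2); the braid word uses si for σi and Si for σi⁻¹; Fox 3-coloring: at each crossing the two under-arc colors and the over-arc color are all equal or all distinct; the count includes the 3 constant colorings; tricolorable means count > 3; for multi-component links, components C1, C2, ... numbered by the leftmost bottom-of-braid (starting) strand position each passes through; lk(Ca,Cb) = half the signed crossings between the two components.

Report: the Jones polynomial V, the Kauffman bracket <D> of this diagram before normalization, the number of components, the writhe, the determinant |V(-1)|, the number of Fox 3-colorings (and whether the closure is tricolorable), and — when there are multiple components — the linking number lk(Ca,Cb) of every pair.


Jones polynomial: V(t) = t^-2 - t^-1 + 1 - t + t^2
<D> = A^-8 - A^-4 + 1 - A^4 + A^8; writhe 0
components 1, writhe 0 (10 crossings)
3-colorings: 3 of 3^10, det 5 — not tricolorable
note: w = 0 shifts under R1 moves; the (-A^3)^(0) factor cancels that in V


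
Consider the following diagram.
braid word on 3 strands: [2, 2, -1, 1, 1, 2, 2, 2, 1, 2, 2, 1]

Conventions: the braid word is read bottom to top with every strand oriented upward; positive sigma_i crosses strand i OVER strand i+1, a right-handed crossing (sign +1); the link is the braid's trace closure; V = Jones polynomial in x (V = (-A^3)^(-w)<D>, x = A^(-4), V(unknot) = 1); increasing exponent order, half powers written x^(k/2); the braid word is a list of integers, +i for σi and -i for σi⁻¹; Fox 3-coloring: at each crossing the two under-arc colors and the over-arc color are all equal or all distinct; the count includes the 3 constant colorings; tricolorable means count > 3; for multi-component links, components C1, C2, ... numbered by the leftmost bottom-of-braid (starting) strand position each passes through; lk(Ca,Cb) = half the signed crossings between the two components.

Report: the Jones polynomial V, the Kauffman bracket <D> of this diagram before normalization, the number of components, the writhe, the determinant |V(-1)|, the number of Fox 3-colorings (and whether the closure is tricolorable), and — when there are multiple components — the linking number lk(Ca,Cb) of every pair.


V(x) = x^4 + x^6 - x^10
bracket: -A^-10 + A^6 + A^14, w = +10
1 component, writhe +10, over 12 crossings
det 1, colorings 3 of 3^12 — not tricolorable
observation: det 1 = |V(-1)|; not divisible by 3, so not tricolorable


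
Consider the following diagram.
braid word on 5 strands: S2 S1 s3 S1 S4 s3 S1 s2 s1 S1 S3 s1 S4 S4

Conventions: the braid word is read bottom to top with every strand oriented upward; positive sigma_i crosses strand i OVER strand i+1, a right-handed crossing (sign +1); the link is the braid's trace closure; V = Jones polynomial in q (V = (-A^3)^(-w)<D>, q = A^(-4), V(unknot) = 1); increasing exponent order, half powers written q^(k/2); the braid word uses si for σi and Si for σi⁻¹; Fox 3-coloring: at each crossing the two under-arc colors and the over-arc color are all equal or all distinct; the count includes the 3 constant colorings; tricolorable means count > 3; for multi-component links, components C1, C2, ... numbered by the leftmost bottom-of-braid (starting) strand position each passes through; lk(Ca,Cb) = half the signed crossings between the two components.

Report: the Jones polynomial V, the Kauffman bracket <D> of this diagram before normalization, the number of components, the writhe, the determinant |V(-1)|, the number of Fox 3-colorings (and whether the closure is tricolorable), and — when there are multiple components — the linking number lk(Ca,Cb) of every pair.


V(q) = -q^-6 + q^-5 - q^-4 + 2q^-3 - q^-2 + q^-1
bracket: A^-8 - A^-4 + 2 - A^4 + A^8 - A^12, w = -4
1 component, writhe -4, over 14 crossings
det 7, colorings 3 of 3^14 — not tricolorable
observation: free reduction leaves σ2⁻¹ σ1⁻¹ σ3 σ1⁻¹ σ4⁻¹ σ3 σ1⁻¹ σ2 σ3⁻¹ σ1 σ4⁻¹ σ4⁻¹ of the original 14 letters


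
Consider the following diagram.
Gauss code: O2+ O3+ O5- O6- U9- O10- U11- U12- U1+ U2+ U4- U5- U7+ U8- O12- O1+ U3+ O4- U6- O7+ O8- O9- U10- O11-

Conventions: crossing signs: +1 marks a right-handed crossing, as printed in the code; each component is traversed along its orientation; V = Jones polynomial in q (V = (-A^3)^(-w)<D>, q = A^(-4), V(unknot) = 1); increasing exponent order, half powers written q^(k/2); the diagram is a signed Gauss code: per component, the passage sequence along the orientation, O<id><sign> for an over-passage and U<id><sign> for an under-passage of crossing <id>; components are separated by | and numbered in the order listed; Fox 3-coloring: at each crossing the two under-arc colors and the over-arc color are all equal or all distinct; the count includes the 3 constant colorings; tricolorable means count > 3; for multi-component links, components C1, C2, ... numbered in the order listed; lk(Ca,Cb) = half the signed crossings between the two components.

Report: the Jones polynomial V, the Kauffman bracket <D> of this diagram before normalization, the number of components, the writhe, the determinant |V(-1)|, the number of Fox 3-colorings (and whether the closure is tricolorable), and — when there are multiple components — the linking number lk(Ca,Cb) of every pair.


V = -q^-4 + q^-3 + q^-1
<D> = A^-8 + 1 - A^4 (w = -4)
1 component over 12 crossings, w = -4
9 Fox colorings among 3^12, |V(-1)| = 3: tricolorable
why: w = -4 (over 12 crossings) is diagram-only; (-A^3)^(4) removes it from V


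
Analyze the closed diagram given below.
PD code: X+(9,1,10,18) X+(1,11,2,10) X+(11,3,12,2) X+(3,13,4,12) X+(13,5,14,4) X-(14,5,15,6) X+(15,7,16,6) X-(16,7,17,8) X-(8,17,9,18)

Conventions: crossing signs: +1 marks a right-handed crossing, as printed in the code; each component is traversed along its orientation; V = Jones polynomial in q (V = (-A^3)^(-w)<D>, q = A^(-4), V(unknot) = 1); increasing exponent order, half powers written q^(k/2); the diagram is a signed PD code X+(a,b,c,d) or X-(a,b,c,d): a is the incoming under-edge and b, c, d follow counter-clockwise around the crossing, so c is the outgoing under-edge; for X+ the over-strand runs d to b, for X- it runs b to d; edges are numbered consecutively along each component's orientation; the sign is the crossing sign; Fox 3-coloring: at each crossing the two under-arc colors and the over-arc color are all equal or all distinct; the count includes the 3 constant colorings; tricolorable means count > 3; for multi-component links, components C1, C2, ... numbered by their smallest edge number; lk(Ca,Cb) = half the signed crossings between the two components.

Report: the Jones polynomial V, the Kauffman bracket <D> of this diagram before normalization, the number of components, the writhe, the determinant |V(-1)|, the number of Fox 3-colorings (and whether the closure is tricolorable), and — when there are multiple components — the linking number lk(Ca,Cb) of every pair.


V = q + q^3 - q^4
<D> = A^-7 - A^-3 - A^5 (w = +3)
1 component over 9 crossings, w = +3
9 Fox colorings among 3^9, |V(-1)| = 3: tricolorable
why: V spans 3 powers of q: at least 3 crossings in any diagram


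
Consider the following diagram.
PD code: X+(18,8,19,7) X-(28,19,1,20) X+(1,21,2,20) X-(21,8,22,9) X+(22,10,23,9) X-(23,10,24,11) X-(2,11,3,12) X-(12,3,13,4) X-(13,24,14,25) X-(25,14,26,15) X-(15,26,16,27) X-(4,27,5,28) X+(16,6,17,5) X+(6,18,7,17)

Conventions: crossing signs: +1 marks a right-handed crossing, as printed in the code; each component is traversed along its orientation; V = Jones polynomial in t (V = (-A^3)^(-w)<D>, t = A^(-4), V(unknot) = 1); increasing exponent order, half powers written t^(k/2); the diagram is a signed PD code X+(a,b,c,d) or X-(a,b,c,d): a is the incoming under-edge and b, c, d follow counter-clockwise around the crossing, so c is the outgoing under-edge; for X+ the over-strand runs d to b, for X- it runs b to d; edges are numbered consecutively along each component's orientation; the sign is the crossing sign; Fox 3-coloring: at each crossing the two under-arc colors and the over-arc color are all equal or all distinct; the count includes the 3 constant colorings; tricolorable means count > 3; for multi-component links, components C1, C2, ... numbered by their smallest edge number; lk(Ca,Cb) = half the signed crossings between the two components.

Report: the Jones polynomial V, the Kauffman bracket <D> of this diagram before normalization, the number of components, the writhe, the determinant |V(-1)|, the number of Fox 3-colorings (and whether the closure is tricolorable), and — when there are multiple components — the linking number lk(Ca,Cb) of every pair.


V = t^-7 - 2t^-6 + 2t^-5 - 3t^-4 + 3t^-3 - 2t^-2 + 2t^-1
<D> = 2A^-8 - 2A^-4 + 3 - 3A^4 + 2A^8 - 2A^12 + A^16 (w = -4)
1 component over 14 crossings, w = -4
9 Fox colorings among 3^14, |V(-1)| = 15: tricolorable
why: w = -4 shifts under R1 moves; the (-A^3)^(4) factor cancels that in V


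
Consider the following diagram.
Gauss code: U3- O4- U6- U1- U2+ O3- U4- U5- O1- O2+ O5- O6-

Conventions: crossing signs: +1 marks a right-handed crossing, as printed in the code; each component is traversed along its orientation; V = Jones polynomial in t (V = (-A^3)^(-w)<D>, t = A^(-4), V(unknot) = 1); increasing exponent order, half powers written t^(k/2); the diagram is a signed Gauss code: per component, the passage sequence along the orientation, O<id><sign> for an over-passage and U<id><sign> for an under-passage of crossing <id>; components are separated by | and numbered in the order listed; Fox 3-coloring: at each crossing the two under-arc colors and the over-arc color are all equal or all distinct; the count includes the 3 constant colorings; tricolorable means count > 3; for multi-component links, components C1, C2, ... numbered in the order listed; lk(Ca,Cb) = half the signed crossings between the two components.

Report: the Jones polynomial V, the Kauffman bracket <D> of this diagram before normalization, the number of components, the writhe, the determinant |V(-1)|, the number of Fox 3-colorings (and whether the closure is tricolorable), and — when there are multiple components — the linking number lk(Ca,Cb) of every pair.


V = -t^-4 + t^-3 + t^-1
<D> = A^-8 + 1 - A^4 (w = -4)
1 component over 6 crossings, w = -4
9 Fox colorings among 3^6, |V(-1)| = 3: tricolorable
why: w = -4 shifts under R1 moves; the (-A^3)^(4) factor cancels that in V


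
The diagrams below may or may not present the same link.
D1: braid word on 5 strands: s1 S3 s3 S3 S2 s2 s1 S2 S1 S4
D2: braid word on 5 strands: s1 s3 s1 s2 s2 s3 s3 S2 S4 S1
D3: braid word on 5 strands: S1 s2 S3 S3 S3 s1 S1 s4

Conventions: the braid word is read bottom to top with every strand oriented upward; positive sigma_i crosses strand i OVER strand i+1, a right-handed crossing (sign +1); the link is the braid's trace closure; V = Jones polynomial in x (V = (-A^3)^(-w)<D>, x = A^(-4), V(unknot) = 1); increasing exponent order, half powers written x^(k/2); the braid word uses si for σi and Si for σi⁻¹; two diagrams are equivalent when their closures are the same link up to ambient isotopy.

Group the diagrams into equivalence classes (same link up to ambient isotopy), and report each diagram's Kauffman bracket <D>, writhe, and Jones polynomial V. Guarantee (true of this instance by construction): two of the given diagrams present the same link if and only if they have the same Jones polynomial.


equivalence classes: {D1} | {D2} | {D3}
D1 (bracket A^-6; 10 crossings at w = -2): V = 1
D2 (bracket -A^-12 + A^-8 - A^-4 + 2 - A^4 + A^8; 10 crossings at w = +4): V = x - x^2 + 2x^3 - x^4 + x^5 - x^6
D3 (bracket A^-2 + A^6 - A^10; 8 crossings at w = -2): V = -x^-4 + x^-3 + x^-1
key observation: 3 classes among 3 diagrams; unequal V(x) rules out equality


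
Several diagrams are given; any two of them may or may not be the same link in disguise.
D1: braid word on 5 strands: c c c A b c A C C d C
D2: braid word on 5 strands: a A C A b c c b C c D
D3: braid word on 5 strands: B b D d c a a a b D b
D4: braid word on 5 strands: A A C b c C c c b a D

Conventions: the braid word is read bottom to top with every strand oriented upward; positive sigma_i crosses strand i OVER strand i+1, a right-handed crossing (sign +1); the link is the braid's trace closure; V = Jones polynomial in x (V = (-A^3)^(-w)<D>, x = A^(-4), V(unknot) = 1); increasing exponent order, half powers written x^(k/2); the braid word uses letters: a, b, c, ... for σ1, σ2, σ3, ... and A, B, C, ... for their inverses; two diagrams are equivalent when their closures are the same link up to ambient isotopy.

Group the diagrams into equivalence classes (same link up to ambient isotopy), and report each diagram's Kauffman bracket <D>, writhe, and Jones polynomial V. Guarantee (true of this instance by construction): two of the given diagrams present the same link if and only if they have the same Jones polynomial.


classes: {D1} | {D2, D4} | {D3}
V(D1) = -x^(-5/2) - x^(-1/2)  [11 crossings, <D> = A^5 + A^13, w = +1]
V(D2) = -x^(1/2) + x^(3/2) - x^(5/2) - x^(9/2)  (w +1, c 11, <D> = A^-15 + A^-7 - A^-3 + A)
D3 (bracket -A^-11 + A^-7 - A^-3 + 2A + A^9; 11 crossings at w = +5): V = -x^(3/2) - 2x^(7/2) + x^(9/2) - x^(11/2) + x^(13/2)
V(D4) = -x^(1/2) + x^(3/2) - x^(5/2) - x^(9/2)  [11 crossings, <D> = A^-15 + A^-7 - A^-3 + A, w = +1]
note: comparing 4 Jones polynomials yields 3 groups


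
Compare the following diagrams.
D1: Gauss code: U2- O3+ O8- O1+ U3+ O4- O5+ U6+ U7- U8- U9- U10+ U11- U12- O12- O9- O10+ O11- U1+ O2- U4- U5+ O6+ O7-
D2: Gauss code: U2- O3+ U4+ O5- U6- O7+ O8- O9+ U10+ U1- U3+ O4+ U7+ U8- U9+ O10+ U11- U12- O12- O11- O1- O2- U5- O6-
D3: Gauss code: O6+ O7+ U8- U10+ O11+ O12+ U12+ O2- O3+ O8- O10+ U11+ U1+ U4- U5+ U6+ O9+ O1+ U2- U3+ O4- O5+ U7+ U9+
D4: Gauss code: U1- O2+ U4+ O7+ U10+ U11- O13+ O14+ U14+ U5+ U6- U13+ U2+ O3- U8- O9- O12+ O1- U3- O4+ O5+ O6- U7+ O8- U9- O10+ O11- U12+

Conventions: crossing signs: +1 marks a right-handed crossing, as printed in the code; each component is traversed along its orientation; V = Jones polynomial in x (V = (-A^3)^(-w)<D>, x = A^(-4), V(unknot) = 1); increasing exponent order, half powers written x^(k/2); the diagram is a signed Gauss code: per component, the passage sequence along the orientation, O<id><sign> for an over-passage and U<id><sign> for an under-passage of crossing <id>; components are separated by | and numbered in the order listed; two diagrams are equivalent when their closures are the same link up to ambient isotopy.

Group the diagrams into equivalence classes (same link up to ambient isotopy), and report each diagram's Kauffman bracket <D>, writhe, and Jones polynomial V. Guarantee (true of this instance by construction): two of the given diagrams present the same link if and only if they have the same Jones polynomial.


classes: {D1} | {D2, D4} | {D3}
V(D1) = 1  [12 crossings, <D> = A^-6, w = -2]
V(D2) = -x^-3 + 2x^-2 - 2x^-1 + 3 - 2x + 2x^2 - x^3  [12 crossings, <D> = -A^-18 + 2A^-14 - 2A^-10 + 3A^-6 - 2A^-2 + 2A^2 - A^6, w = -2]
V(D3) = x + x^3 - x^4  [12 crossings, <D> = -A^2 + A^6 + A^14, w = +6]
D4 (bracket -A^-6 + 2A^-2 - 2A^2 + 3A^6 - 2A^10 + 2A^14 - A^18; 14 crossings at w = +2): V = -x^-3 + 2x^-2 - 2x^-1 + 3 - 2x + 2x^2 - x^3
insight: comparing 4 Jones polynomials yields 3 groups


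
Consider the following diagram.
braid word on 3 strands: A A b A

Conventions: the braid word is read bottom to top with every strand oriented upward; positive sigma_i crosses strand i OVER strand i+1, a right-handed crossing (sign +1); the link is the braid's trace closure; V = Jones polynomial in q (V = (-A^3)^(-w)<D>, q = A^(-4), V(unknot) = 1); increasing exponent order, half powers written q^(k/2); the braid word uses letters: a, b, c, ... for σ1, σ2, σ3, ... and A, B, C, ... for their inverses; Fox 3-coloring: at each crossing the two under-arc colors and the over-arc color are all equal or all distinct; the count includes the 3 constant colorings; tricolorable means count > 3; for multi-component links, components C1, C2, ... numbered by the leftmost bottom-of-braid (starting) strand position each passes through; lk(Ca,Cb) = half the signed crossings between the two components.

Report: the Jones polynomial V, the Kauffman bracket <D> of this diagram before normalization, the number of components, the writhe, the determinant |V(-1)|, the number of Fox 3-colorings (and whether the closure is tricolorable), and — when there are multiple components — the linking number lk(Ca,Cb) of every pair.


Jones polynomial: V(q) = -q^-4 + q^-3 + q^-1
<D> = A^-2 + A^6 - A^10; writhe -2
components 1, writhe -2 (4 crossings)
3-colorings: 9 of 3^4, det 3 — tricolorable
note: |V(-1)| = 3: so tricolorable, since 3 divides 3


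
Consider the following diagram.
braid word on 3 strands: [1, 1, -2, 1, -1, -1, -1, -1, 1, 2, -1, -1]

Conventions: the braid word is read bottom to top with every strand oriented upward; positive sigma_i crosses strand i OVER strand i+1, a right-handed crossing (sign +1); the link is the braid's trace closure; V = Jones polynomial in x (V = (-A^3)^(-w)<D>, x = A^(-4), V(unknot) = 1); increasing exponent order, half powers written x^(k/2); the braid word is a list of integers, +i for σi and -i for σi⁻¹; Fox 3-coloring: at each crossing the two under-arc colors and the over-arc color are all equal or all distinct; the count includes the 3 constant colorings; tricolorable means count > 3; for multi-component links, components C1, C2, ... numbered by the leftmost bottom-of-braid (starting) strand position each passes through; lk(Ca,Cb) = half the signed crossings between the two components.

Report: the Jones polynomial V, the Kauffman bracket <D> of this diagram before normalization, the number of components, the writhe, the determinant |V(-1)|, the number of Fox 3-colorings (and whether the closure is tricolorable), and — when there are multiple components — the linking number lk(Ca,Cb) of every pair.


V(x) = x^-3 + x^-2 + x^-1 + 1
bracket: A^-6 + A^-2 + A^2 + A^6, w = -2
3 components, writhe -2, over 12 crossings
lk(C1,C2) = 0
linking number lk(C1,C3) = -1
lk(C2,C3): 0
det 0, colorings 9 of 3^12 — tricolorable
observation: summing lk over 3 pairs gives -1


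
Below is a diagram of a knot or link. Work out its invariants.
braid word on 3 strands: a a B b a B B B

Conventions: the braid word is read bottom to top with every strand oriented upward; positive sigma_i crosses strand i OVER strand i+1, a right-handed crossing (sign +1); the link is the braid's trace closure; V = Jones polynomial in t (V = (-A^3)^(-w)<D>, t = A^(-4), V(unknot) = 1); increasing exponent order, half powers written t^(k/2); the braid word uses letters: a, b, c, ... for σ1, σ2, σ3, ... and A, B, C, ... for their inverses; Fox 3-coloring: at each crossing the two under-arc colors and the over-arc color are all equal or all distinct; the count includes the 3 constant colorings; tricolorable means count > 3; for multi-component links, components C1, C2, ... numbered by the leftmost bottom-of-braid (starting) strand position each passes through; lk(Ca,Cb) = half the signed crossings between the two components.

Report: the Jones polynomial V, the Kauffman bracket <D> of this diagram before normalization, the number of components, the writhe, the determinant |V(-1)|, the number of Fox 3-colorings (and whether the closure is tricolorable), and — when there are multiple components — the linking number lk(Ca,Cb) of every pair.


Jones polynomial: V(t) = -t^-3 + t^-2 - t^-1 + 3 - t + t^2 - t^3
<D> = -A^-12 + A^-8 - A^-4 + 3 - A^4 + A^8 - A^12; writhe 0
components 1, writhe 0 (8 crossings)
3-colorings: 27 of 3^8, det 9 — tricolorable
note: |V(-1)| = 9: so tricolorable, since 3 divides 9


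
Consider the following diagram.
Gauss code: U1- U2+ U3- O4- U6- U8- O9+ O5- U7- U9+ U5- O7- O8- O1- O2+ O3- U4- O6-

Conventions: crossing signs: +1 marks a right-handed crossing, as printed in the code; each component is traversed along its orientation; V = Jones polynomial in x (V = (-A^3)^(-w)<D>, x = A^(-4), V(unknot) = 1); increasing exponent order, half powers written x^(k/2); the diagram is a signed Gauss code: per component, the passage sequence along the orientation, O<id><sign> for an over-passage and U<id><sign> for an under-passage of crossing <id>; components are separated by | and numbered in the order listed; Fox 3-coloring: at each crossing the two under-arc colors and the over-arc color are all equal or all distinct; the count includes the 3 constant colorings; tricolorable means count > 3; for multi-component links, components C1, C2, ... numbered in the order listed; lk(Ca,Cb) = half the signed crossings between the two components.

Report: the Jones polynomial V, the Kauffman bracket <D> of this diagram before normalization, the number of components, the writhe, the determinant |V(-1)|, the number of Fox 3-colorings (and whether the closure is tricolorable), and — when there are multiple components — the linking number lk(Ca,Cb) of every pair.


V = -x^-4 + x^-3 + x^-1
<D> = -A^-11 - A^-3 + A (w = -5)
1 component over 9 crossings, w = -5
9 Fox colorings among 3^9, |V(-1)| = 3: tricolorable
why: V spans 3 powers of x: at least 3 crossings in any diagram


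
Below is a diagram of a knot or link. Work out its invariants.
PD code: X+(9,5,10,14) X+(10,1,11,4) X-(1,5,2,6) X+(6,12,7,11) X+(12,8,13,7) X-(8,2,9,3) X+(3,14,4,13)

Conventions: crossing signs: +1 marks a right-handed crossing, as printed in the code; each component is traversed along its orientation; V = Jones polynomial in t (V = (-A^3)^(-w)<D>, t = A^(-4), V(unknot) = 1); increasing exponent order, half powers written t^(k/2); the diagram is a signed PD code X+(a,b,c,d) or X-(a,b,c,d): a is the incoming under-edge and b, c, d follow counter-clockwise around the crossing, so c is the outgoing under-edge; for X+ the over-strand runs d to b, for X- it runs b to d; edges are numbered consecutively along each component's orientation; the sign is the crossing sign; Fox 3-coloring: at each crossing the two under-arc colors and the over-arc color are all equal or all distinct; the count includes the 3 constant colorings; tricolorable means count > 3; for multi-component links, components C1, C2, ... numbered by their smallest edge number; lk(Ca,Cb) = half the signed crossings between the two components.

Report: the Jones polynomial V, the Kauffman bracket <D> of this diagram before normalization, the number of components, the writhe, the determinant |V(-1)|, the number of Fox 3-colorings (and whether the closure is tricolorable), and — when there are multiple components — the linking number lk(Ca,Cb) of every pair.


V(t) = -t^(1/2) - t^(3/2) - t^(5/2) + t^(9/2)
bracket: -A^-9 + A^-1 + A^3 + A^7, w = +3
2 components, writhe +3, over 7 crossings
lk(C1,C2) = 0
det 0, colorings 27 of 3^7 — tricolorable
observation: det 0 = |V(-1)|; divisible by 3, so tricolorable


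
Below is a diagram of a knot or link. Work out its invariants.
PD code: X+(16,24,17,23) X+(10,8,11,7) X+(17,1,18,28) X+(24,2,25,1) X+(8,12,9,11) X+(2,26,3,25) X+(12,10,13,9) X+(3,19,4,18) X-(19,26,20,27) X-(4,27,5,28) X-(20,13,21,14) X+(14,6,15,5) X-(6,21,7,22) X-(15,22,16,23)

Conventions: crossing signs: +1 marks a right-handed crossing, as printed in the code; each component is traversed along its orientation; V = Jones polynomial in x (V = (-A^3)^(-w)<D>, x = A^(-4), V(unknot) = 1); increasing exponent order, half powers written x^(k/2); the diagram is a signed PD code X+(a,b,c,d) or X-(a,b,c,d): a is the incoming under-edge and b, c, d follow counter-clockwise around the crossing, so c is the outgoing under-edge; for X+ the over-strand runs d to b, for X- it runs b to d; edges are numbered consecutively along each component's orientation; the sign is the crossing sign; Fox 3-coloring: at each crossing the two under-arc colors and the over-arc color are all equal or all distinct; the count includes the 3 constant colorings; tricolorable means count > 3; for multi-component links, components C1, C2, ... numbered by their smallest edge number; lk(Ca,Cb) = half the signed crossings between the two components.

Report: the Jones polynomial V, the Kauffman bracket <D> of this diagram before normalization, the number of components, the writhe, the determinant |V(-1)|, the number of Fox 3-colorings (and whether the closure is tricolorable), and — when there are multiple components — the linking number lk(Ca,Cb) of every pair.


Jones polynomial: V(x) = x^-1 - 1 + 2x - 3x^2 + 3x^3 - 2x^4 + 2x^5 - x^6
<D> = -A^-12 + 2A^-8 - 2A^-4 + 3 - 3A^4 + 2A^8 - A^12 + A^16; writhe +4
components 1, writhe +4 (14 crossings)
3-colorings: 9 of 3^14, det 15 — tricolorable
note: V spans 7 powers of x: at least 7 crossings in any diagram


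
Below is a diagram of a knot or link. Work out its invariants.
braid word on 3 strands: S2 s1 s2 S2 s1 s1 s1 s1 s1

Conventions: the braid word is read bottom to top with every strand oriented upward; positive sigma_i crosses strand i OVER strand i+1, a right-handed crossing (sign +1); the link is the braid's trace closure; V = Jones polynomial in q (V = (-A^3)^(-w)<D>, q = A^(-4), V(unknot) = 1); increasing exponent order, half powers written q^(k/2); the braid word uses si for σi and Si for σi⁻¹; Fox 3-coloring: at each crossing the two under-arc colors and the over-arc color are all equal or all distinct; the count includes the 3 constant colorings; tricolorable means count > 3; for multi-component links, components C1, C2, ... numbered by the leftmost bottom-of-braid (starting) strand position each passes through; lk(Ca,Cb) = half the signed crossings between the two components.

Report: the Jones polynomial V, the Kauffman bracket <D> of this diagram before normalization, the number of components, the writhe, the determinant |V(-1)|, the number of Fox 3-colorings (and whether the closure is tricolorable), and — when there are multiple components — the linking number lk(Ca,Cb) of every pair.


V(q) = -q^(5/2) - q^(9/2) + q^(11/2) - q^(13/2) + q^(15/2) - q^(17/2)
bracket: A^-19 - A^-15 + A^-11 - A^-7 + A^-3 + A^5, w = +5
2 components, writhe +5, over 9 crossings
lk(C1,C2) = +3
det 6, colorings 9 of 3^9 — tricolorable
observation: det 6 = |V(-1)|; divisible by 3, so tricolorable


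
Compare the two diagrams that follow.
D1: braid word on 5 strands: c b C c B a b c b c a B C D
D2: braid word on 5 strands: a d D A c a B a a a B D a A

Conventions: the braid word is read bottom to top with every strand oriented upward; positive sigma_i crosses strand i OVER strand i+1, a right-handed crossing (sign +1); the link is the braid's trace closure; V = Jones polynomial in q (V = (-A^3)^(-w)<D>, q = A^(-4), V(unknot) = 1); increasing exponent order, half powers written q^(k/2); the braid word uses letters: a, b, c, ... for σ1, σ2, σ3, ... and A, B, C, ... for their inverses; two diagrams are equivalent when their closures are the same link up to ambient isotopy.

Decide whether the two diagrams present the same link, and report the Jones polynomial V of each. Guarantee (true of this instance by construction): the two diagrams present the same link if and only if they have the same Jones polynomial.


equivalent: no
V(D1) = q - q^2 + 2q^3 - q^4 + q^5 - q^6  (w +4, c 14, <D> = -A^-12 + A^-8 - A^-4 + 2 - A^4 + A^8)
V(D2) = q^-1 - 1 + 2q - 2q^2 + 2q^3 - 2q^4 + q^5  [14 crossings, <D> = A^-14 - 2A^-10 + 2A^-6 - 2A^-2 + 2A^2 - A^6 + A^10, w = +2]
key observation: V(q) takes 2 values over 2 diagrams, fixing the grouping


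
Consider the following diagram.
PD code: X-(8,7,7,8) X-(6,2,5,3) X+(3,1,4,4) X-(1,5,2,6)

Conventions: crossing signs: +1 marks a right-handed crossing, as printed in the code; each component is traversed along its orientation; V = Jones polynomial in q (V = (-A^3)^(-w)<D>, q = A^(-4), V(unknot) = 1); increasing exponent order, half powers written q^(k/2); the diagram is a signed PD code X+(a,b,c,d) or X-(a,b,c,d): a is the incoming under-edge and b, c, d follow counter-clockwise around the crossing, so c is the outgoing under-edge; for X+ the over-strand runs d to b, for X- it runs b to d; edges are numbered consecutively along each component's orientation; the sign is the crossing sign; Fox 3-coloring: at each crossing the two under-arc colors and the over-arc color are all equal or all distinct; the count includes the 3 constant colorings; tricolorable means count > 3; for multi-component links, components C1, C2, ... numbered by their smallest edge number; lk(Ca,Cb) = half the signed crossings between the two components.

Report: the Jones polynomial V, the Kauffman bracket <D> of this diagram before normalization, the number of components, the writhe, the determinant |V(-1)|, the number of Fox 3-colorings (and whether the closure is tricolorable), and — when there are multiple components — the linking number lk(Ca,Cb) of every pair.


V = q^-3 + q^-2 + q^-1 + 1
<D> = A^-6 + A^-2 + A^2 + A^6 (w = -2)
3 components over 4 crossings, w = -2
lk(C1,C2): -1
lk(C1,C3) = 0
linking number lk(C2,C3) = 0
9 Fox colorings among 3^4, |V(-1)| = 0: tricolorable
why: w = -2 (over 4 crossings) is diagram-only; (-A^3)^(2) removes it from V


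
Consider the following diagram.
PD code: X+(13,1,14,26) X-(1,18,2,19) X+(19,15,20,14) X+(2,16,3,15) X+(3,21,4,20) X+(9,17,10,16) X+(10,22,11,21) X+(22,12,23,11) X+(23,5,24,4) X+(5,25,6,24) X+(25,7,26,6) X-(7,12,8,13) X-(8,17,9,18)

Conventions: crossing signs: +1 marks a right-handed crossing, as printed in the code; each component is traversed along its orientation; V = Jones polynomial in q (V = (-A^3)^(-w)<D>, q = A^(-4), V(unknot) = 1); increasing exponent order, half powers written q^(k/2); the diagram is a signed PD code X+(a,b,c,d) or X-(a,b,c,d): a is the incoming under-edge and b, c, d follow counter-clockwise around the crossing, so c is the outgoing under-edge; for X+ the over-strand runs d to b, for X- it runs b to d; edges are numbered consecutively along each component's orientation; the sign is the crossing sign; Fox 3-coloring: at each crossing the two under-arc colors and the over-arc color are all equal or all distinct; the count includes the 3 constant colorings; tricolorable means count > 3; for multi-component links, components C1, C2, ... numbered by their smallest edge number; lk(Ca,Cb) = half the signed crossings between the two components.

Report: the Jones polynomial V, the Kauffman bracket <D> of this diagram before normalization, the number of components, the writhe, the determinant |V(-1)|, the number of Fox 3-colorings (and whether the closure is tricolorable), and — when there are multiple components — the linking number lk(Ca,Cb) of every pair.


V(q) = q^2 - q^3 + 3q^4 - 3q^5 + 3q^6 - 3q^7 + 2q^8 - q^9
bracket: A^-15 - 2A^-11 + 3A^-7 - 3A^-3 + 3A - 3A^5 + A^9 - A^13, w = +7
1 component, writhe +7, over 13 crossings
det 17, colorings 3 of 3^13 — not tricolorable
observation: |V(-1)| = 17: so not tricolorable, since 3 does not divide 17


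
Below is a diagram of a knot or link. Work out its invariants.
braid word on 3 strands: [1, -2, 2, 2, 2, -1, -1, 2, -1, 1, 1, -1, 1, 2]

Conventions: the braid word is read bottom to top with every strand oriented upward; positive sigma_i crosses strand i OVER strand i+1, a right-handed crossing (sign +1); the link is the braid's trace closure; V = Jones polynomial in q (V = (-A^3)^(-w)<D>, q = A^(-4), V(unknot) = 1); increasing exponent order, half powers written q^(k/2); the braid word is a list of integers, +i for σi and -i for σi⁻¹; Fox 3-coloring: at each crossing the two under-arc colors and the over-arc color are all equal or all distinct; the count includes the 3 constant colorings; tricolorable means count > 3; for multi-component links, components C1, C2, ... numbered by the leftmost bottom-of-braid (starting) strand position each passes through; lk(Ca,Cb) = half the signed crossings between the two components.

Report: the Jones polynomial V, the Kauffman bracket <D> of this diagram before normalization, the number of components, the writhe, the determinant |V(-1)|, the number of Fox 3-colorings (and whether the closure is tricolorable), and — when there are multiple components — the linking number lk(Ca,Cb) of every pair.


V(q) = q - q^2 + 2q^3 - q^4 + q^5 - q^6
bracket: -A^-12 + A^-8 - A^-4 + 2 - A^4 + A^8, w = +4
1 component, writhe +4, over 14 crossings
det 7, colorings 3 of 3^14 — not tricolorable
observation: free reduction leaves σ1 σ2 σ2 σ1⁻¹ σ1⁻¹ σ2 σ1 σ2 of the original 14 letters
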